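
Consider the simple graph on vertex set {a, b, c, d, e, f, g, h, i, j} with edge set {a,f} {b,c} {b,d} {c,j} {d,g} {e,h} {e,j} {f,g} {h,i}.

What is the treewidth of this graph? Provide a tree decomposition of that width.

Each bag holds 2 vertices, so the decomposition has width 1, which upper-bounds the treewidth. Since G has at least one edge (e.g. i–h), it is not an edgeless graph, so tw(G) ≥ 1. Therefore the treewidth is 1.

Treewidth 1.
One optimal decomposition is:
Bags: B1 = {h, i}  B2 = {e, h}  B3 = {e, j}  B4 = {c, j}  B5 = {b, c}  B6 = {b, d}  B7 = {d, g}  B8 = {f, g}  B9 = {a, f}
Tree: B1–B2, B2–B3, B3–B4, B4–B5, B5–B6, B6–B7, B7–B8, B8–B9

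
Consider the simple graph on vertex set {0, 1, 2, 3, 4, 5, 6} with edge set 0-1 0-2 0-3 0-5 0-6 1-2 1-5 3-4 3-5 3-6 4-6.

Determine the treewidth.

2

A width-2 tree decomposition is:
Bags: B1 = {0, 1, 5}  B2 = {0, 1, 2}  B3 = {0, 3, 5}  B4 = {0, 3, 6}  B5 = {3, 4, 6}
Tree: B1–B2, B1–B3, B3–B4, B4–B5
The largest bag has 3 vertices, giving width 2; this decomposition certifies tw(G) ≤ 2. Conversely, {0, 1, 2} is a clique of size 3, and the vertices of any clique must share a bag in every tree decomposition; so some bag has ≥ 3 vertices and tw(G) ≥ 2. Hence tw(G) = 2 exactly.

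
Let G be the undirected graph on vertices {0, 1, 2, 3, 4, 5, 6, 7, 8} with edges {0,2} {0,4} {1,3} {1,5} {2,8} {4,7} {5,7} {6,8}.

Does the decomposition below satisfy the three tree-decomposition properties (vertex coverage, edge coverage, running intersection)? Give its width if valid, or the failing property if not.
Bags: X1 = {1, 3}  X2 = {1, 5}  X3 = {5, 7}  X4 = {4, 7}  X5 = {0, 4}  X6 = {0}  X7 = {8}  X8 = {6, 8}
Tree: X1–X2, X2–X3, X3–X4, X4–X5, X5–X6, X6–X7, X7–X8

A tree decomposition must satisfy three properties: every vertex lies in some bag; for every edge, both endpoints lie together in some bag; and for every vertex, the bags containing it form a connected subtree. Here vertex 2 appears in no bag, so the decomposition is invalid.

No — vertex 2 appears in no bag.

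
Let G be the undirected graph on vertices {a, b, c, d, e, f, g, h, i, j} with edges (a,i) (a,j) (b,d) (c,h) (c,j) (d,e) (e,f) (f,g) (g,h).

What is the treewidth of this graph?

1

A width-1 tree decomposition is:
Bags: B1 = {b, d}  B2 = {d, e}  B3 = {e, f}  B4 = {f, g}  B5 = {g, h}  B6 = {c, h}  B7 = {c, j}  B8 = {a, j}  B9 = {a, i}
Tree: B1–B2, B2–B3, B3–B4, B4–B5, B5–B6, B6–B7, B7–B8, B8–B9
Every bag has size at most 2, so the width is 2 − 1 = 1 and tw(G) ≤ 1. Since G has at least one edge (e.g. b–d), it is not an edgeless graph, so tw(G) ≥ 1. Hence tw(G) = 1 exactly.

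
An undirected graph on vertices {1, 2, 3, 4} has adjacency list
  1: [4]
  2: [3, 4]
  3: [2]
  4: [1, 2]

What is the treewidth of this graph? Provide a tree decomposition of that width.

Treewidth 1.
One such decomposition:
Bags: B1 = {1, 4}  B2 = {2, 4}  B3 = {2, 3}
Tree: B1–B2, B2–B3

The largest bag has 2 vertices, giving width 1; this decomposition certifies tw(G) ≤ 1. Any graph with an edge has treewidth ≥ 1, and G has the edge 1–4. Therefore the treewidth is 1.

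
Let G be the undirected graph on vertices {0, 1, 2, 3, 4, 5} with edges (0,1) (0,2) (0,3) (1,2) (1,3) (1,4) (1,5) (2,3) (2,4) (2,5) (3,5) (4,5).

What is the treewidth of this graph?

3

A width-3 tree decomposition is:
Bags: B1 = {0, 1, 2, 3}  B2 = {1, 2, 3, 5}  B3 = {1, 2, 4, 5}
Tree: B1–B2, B2–B3
The largest bag has 4 vertices, giving width 3; this decomposition certifies tw(G) ≤ 3. On the other hand G contains the 4-clique {0, 1, 2, 3}. A clique must lie in a single bag of any decomposition, so no decomposition can have width below 3. Hence tw(G) = 3 exactly.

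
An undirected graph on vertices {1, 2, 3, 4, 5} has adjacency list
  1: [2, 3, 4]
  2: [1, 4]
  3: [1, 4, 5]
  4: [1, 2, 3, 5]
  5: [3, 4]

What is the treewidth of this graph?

A width-2 tree decomposition is:
Bags: B1 = {3, 4, 5}  B2 = {1, 3, 4}  B3 = {1, 2, 4}
Tree: B1–B2, B2–B3
Every bag has size at most 3, so the width is 3 − 1 = 2 and tw(G) ≤ 2. Conversely, {1, 2, 4} is a clique of size 3, and the vertices of any clique must share a bag in every tree decomposition; so some bag has ≥ 3 vertices and tw(G) ≥ 2. Combining the bounds, tw(G) = 2.

2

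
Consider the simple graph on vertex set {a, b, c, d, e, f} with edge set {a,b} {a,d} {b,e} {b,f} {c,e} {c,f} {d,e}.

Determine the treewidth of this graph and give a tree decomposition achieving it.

The largest bag has 3 vertices, giving width 2; this decomposition certifies tw(G) ≤ 2. For the lower bound, G contains the cycle d–a–b–e–d, so G is not a forest; only forests have treewidth ≤ 1, hence tw(G) ≥ 2. The upper and lower bounds meet at 2, so that is the treewidth.

Treewidth 2.
One optimal decomposition is:
Bags: B1 = {a, d, e}  B2 = {a, b, e}  B3 = {b, c, e}  B4 = {b, c, f}
Tree: B1–B2, B2–B3, B3–B4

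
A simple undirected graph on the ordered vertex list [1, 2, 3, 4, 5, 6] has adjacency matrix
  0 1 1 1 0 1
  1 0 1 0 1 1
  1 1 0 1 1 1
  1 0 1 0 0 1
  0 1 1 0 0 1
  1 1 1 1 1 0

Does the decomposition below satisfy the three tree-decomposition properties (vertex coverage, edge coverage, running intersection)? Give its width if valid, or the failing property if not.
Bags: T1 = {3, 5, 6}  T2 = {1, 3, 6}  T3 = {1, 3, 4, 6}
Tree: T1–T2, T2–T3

No — vertex 2 appears in no bag.

A tree decomposition must satisfy three properties: every vertex lies in some bag; for every edge, both endpoints lie together in some bag; and for every vertex, the bags containing it form a connected subtree. Here vertex 2 appears in no bag, so the decomposition is invalid.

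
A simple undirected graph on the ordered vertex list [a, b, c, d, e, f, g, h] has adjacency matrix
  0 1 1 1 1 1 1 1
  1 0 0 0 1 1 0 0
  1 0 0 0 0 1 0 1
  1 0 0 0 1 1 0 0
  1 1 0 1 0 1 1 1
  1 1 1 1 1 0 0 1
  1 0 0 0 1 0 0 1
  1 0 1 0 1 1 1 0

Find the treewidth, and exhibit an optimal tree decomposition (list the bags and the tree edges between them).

Treewidth 3.
One such decomposition:
Bags: B1 = {a, b, e, f}  B2 = {a, e, f, h}  B3 = {a, d, e, f}  B4 = {a, c, f, h}  B5 = {a, e, g, h}
Tree: B1–B2, B2–B3, B2–B4, B2–B5

Each bag holds 4 vertices, so the decomposition has width 3, which upper-bounds the treewidth. On the other hand G contains the 4-clique {a, e, g, h}. A clique must lie in a single bag of any decomposition, so no decomposition can have width below 3. Combining the bounds, tw(G) = 3.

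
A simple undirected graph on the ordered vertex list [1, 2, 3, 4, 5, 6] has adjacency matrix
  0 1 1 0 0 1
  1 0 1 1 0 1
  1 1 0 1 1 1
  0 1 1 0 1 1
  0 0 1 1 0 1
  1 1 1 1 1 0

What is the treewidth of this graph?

A width-3 tree decomposition is:
Bags: B1 = {3, 4, 5, 6}  B2 = {2, 3, 4, 6}  B3 = {1, 2, 3, 6}
Tree: B1–B2, B2–B3
Every bag has size at most 4, so the width is 4 − 1 = 3 and tw(G) ≤ 3. For the lower bound, the 4 vertices {1, 2, 3, 6} are pairwise adjacent, and any tree decomposition puts a clique entirely inside one bag — forcing width ≥ 3. Combining the bounds, tw(G) = 3.

3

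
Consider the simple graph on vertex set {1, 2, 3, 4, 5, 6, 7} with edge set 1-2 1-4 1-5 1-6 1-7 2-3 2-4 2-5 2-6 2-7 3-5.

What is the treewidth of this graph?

A width-2 tree decomposition is:
Bags: B1 = {1, 2, 5}  B2 = {1, 2, 6}  B3 = {1, 2, 7}  B4 = {2, 3, 5}  B5 = {1, 2, 4}
Tree: B1–B2, B2–B3, B1–B4, B2–B5
The largest bag has 3 vertices, giving width 2; this decomposition certifies tw(G) ≤ 2. For the lower bound, the 3 vertices {1, 2, 4} are pairwise adjacent, and any tree decomposition puts a clique entirely inside one bag — forcing width ≥ 2. The upper and lower bounds meet at 2, so that is the treewidth.

2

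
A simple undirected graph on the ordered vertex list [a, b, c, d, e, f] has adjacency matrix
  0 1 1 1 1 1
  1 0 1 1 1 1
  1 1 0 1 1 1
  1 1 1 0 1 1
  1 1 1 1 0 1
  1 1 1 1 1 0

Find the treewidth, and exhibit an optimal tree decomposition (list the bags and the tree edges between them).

Treewidth 5.
One optimal decomposition is:
Bags: B1 = {a, b, c, d, e, f}
Tree: (single bag)

With just one bag of size 6, the width is 6 − 1 = 5, so tw(G) ≤ 5. Conversely, {a, b, c, d, e, f} is a clique of size 6, and the vertices of any clique must share a bag in every tree decomposition; so some bag has ≥ 6 vertices and tw(G) ≥ 5. Hence tw(G) = 5 exactly.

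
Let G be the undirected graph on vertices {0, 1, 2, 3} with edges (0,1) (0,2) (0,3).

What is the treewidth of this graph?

A width-1 tree decomposition is:
Bags: B1 = {0, 2}  B2 = {0, 1}  B3 = {0, 3}
Tree: B1–B2, B1–B3
Each bag holds 2 vertices, so the decomposition has width 1, which upper-bounds the treewidth. Since G has at least one edge (e.g. 2–0), it is not an edgeless graph, so tw(G) ≥ 1. The upper and lower bounds meet at 1, so that is the treewidth.

1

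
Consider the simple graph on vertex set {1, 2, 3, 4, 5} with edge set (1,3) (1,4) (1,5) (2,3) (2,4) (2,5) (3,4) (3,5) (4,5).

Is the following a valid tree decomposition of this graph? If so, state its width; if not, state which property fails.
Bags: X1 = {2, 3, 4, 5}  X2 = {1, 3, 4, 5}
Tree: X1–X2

Vertex coverage: the bags together contain {1, 2, 3, 4, 5}, the full vertex set. Edge coverage: each edge of G has both endpoints in at least one bag. Running intersection: for every vertex, the bags containing it form a connected subtree. All three properties hold, so this is a valid tree decomposition of width max|bag| − 1 = 3, and hence tw(G) ≤ 3.

Yes; width 3.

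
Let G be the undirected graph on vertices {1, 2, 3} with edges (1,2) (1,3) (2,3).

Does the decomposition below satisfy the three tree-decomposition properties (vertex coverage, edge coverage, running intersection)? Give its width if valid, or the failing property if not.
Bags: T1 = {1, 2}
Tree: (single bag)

A tree decomposition must satisfy three properties: every vertex lies in some bag; for every edge, both endpoints lie together in some bag; and for every vertex, the bags containing it form a connected subtree. Here vertex 3 appears in no bag, so the decomposition is invalid.

No — vertex 3 appears in no bag.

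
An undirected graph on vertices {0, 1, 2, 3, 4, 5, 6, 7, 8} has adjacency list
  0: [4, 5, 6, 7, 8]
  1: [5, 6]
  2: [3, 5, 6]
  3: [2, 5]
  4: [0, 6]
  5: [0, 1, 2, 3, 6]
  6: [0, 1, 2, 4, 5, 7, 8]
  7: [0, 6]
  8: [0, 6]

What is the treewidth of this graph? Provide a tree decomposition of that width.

Treewidth 2.
One such decomposition:
Bags: B1 = {2, 5, 6}  B2 = {0, 5, 6}  B3 = {0, 6, 8}  B4 = {0, 6, 7}  B5 = {0, 4, 6}  B6 = {1, 5, 6}  B7 = {2, 3, 5}
Tree: B1–B2, B2–B3, B2–B4, B4–B5, B1–B6, B1–B7

The largest bag has 3 vertices, giving width 2; this decomposition certifies tw(G) ≤ 2. For the lower bound, the 3 vertices {2, 3, 5} are pairwise adjacent, and any tree decomposition puts a clique entirely inside one bag — forcing width ≥ 2. Combining the bounds, tw(G) = 2.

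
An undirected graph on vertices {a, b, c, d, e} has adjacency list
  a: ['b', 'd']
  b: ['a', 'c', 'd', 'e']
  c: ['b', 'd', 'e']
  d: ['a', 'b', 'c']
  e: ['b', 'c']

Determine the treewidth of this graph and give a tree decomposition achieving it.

Each bag holds 3 vertices, so the decomposition has width 2, which upper-bounds the treewidth. Conversely, {b, c, d} is a clique of size 3, and the vertices of any clique must share a bag in every tree decomposition; so some bag has ≥ 3 vertices and tw(G) ≥ 2. Therefore the treewidth is 2.

Treewidth 2.
One optimal decomposition is:
Bags: B1 = {b, c, e}  B2 = {b, c, d}  B3 = {a, b, d}
Tree: B1–B2, B2–B3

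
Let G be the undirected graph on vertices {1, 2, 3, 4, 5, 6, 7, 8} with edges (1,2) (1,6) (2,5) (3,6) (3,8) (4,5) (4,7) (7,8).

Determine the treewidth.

A width-2 tree decomposition is:
Bags: B1 = {2, 4, 5}  B2 = {2, 4, 7}  B3 = {2, 7, 8}  B4 = {2, 3, 8}  B5 = {2, 3, 6}  B6 = {1, 2, 6}
Tree: B1–B2, B2–B3, B3–B4, B4–B5, B5–B6
Every bag has size at most 3, so the width is 3 − 1 = 2 and tw(G) ≤ 2. For the lower bound, G contains the cycle 2–5–4–7–8–3–6–1–2, so G is not a forest; only forests have treewidth ≤ 1, hence tw(G) ≥ 2. Hence tw(G) = 2 exactly.

2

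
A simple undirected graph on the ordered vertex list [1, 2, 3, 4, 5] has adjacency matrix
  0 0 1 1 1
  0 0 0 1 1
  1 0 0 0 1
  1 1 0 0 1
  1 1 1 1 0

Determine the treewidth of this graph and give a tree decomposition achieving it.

The largest bag has 3 vertices, giving width 2; this decomposition certifies tw(G) ≤ 2. Conversely, {1, 3, 5} is a clique of size 3, and the vertices of any clique must share a bag in every tree decomposition; so some bag has ≥ 3 vertices and tw(G) ≥ 2. Therefore the treewidth is 2.

Treewidth 2.
One optimal decomposition is:
Bags: B1 = {1, 3, 5}  B2 = {1, 4, 5}  B3 = {2, 4, 5}
Tree: B1–B2, B2–B3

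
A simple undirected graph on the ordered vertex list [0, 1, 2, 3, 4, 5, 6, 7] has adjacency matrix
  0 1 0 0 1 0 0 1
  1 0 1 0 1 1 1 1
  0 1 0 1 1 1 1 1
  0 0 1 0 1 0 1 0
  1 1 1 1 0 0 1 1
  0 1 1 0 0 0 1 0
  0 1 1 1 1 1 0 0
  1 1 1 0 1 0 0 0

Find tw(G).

A width-3 tree decomposition is:
Bags: B1 = {0, 1, 4, 7}  B2 = {1, 2, 4, 7}  B3 = {1, 2, 4, 6}  B4 = {2, 3, 4, 6}  B5 = {1, 2, 5, 6}
Tree: B1–B2, B2–B3, B3–B4, B3–B5
The largest bag has 4 vertices, giving width 3; this decomposition certifies tw(G) ≤ 3. Conversely, {0, 1, 4, 7} is a clique of size 4, and the vertices of any clique must share a bag in every tree decomposition; so some bag has ≥ 4 vertices and tw(G) ≥ 3. Hence tw(G) = 3 exactly.

3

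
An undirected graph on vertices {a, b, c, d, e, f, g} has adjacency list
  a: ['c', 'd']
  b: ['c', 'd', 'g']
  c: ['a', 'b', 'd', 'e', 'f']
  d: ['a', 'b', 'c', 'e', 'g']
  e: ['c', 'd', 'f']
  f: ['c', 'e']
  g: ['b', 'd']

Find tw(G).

2

A width-2 tree decomposition is:
Bags: B1 = {b, c, d}  B2 = {c, d, e}  B3 = {a, c, d}  B4 = {c, e, f}  B5 = {b, d, g}
Tree: B1–B2, B1–B3, B2–B4, B1–B5
Each bag holds 3 vertices, so the decomposition has width 2, which upper-bounds the treewidth. For the lower bound, the 3 vertices {b, d, g} are pairwise adjacent, and any tree decomposition puts a clique entirely inside one bag — forcing width ≥ 2. Therefore the treewidth is 2.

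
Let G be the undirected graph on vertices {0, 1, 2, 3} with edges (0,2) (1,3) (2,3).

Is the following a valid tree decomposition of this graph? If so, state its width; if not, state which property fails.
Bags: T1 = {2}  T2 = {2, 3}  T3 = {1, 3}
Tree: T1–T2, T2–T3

A tree decomposition must satisfy three properties: every vertex lies in some bag; for every edge, both endpoints lie together in some bag; and for every vertex, the bags containing it form a connected subtree. Here vertex 0 appears in no bag, so the decomposition is invalid.

No — vertex 0 appears in no bag.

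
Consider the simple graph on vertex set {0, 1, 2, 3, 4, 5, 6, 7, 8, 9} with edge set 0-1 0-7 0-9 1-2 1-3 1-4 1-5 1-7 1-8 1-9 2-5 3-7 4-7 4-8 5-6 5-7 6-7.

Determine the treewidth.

A width-2 tree decomposition is:
Bags: B1 = {0, 1, 7}  B2 = {1, 5, 7}  B3 = {1, 4, 7}  B4 = {1, 2, 5}  B5 = {5, 6, 7}  B6 = {0, 1, 9}  B7 = {1, 3, 7}  B8 = {1, 4, 8}
Tree: B1–B2, B2–B3, B2–B4, B2–B5, B1–B6, B1–B7, B3–B8
Every bag has size at most 3, so the width is 3 − 1 = 2 and tw(G) ≤ 2. Conversely, {1, 4, 8} is a clique of size 3, and the vertices of any clique must share a bag in every tree decomposition; so some bag has ≥ 3 vertices and tw(G) ≥ 2. Combining the bounds, tw(G) = 2.

2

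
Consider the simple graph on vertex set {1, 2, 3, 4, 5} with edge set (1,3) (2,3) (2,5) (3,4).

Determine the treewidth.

1

A width-1 tree decomposition is:
Bags: B1 = {2, 5}  B2 = {2, 3}  B3 = {1, 3}  B4 = {3, 4}
Tree: B1–B2, B2–B3, B3–B4
Every bag has size at most 2, so the width is 2 − 1 = 1 and tw(G) ≤ 1. Any graph with an edge has treewidth ≥ 1, and G has the edge 5–2. Hence tw(G) = 1 exactly.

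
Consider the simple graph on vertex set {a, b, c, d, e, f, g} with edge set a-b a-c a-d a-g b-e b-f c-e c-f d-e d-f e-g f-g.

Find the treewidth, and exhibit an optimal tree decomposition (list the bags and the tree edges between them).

Treewidth 3.
Bags: B1 = {a, b, e, f}  B2 = {a, e, f, g}  B3 = {a, d, e, f}  B4 = {a, c, e, f}
Tree: B1–B2, B2–B3, B3–B4

Each bag holds 4 vertices, so the decomposition has width 3, which upper-bounds the treewidth. For the lower bound: the 4 vertex sets {b,f}, {a,g}, {e}, {d} are disjoint, each induces a connected subgraph, and every pair is joined by at least one edge of G. Contracting each set to a single vertex therefore yields K_{4} as a minor, and since treewidth is minor-monotone, tw(G) ≥ tw(K_{4}) = 3. The upper and lower bounds meet at 3, so that is the treewidth.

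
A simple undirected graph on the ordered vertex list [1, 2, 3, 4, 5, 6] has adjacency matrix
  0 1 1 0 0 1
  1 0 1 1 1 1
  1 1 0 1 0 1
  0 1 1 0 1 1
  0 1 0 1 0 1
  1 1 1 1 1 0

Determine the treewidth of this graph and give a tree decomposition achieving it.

The largest bag has 4 vertices, giving width 3; this decomposition certifies tw(G) ≤ 3. For the lower bound, the 4 vertices {1, 2, 3, 6} are pairwise adjacent, and any tree decomposition puts a clique entirely inside one bag — forcing width ≥ 3. Hence tw(G) = 3 exactly.

Treewidth 3.
Bags: B1 = {1, 2, 3, 6}  B2 = {2, 3, 4, 6}  B3 = {2, 4, 5, 6}
Tree: B1–B2, B2–B3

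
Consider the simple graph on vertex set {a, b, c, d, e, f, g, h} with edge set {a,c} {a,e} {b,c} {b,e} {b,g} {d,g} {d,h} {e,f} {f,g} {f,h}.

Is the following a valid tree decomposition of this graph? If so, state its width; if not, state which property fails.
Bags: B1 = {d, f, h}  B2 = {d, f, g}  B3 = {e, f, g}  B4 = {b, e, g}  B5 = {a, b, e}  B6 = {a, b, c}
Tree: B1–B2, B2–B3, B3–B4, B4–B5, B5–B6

Checking the three conditions: (i) the bags cover all of {a, b, c, d, e, f, g, h}; (ii) for each edge, some bag contains both endpoints; (iii) the bags containing any fixed vertex form a subtree. All hold, so the decomposition is valid with width 3 − 1 = 2.

Yes; width 2.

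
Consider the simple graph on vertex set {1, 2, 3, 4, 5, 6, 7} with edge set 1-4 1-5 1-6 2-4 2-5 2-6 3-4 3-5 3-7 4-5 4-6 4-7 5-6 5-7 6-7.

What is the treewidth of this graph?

3

A width-3 tree decomposition is:
Bags: B1 = {1, 4, 5, 6}  B2 = {4, 5, 6, 7}  B3 = {3, 4, 5, 7}  B4 = {2, 4, 5, 6}
Tree: B1–B2, B2–B3, B2–B4
Every bag has size at most 4, so the width is 4 − 1 = 3 and tw(G) ≤ 3. Conversely, {3, 4, 5, 7} is a clique of size 4, and the vertices of any clique must share a bag in every tree decomposition; so some bag has ≥ 4 vertices and tw(G) ≥ 3. Hence tw(G) = 3 exactly.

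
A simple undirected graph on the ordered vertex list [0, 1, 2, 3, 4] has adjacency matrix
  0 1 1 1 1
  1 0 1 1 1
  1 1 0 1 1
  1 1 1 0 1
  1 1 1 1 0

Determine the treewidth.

A width-4 tree decomposition is:
Bags: B1 = {0, 1, 2, 3, 4}
Tree: (single bag)
A single bag containing all 5 vertices is trivially a valid decomposition of width 4. On the other hand G contains the 5-clique {0, 1, 2, 3, 4}. A clique must lie in a single bag of any decomposition, so no decomposition can have width below 4. Hence tw(G) = 4 exactly.

4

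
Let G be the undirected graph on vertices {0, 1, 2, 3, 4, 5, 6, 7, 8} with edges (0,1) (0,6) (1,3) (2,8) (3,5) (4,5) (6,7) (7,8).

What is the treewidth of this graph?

1

A width-1 tree decomposition is:
Bags: B1 = {4, 5}  B2 = {3, 5}  B3 = {1, 3}  B4 = {0, 1}  B5 = {0, 6}  B6 = {6, 7}  B7 = {7, 8}  B8 = {2, 8}
Tree: B1–B2, B2–B3, B3–B4, B4–B5, B5–B6, B6–B7, B7–B8
The largest bag has 2 vertices, giving width 1; this decomposition certifies tw(G) ≤ 1. G has an edge, so its treewidth is at least 1. The upper and lower bounds meet at 1, so that is the treewidth.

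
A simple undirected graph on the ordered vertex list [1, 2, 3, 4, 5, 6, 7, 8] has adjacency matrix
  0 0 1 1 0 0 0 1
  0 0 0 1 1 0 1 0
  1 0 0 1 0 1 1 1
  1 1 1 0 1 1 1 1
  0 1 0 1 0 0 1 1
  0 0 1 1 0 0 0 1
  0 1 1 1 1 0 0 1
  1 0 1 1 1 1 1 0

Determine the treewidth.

3

A width-3 tree decomposition is:
Bags: B1 = {2, 4, 5, 7}  B2 = {4, 5, 7, 8}  B3 = {3, 4, 7, 8}  B4 = {1, 3, 4, 8}  B5 = {3, 4, 6, 8}
Tree: B1–B2, B2–B3, B3–B4, B3–B5
The largest bag has 4 vertices, giving width 3; this decomposition certifies tw(G) ≤ 3. Conversely, {1, 3, 4, 8} is a clique of size 4, and the vertices of any clique must share a bag in every tree decomposition; so some bag has ≥ 4 vertices and tw(G) ≥ 3. Hence tw(G) = 3 exactly.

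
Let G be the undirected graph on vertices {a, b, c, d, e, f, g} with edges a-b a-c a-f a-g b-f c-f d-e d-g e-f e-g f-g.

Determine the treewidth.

2

A width-2 tree decomposition is:
Bags: B1 = {a, b, f}  B2 = {a, f, g}  B3 = {a, c, f}  B4 = {e, f, g}  B5 = {d, e, g}
Tree: B1–B2, B2–B3, B2–B4, B4–B5
Each bag holds 3 vertices, so the decomposition has width 2, which upper-bounds the treewidth. On the other hand G contains the 3-clique {d, e, g}. A clique must lie in a single bag of any decomposition, so no decomposition can have width below 2. Combining the bounds, tw(G) = 2.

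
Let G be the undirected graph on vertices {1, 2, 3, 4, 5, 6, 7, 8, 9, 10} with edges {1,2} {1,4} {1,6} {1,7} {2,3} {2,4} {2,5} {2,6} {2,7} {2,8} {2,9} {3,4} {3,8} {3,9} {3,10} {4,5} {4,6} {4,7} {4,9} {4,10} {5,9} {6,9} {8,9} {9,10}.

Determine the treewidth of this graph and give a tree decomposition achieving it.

Treewidth 3.
One such decomposition:
Bags: B1 = {2, 3, 4, 9}  B2 = {2, 3, 8, 9}  B3 = {2, 4, 6, 9}  B4 = {3, 4, 9, 10}  B5 = {1, 2, 4, 6}  B6 = {1, 2, 4, 7}  B7 = {2, 4, 5, 9}
Tree: B1–B2, B1–B3, B1–B4, B3–B5, B5–B6, B1–B7

Every bag has size at most 4, so the width is 4 − 1 = 3 and tw(G) ≤ 3. For the lower bound, the 4 vertices {2, 3, 8, 9} are pairwise adjacent, and any tree decomposition puts a clique entirely inside one bag — forcing width ≥ 3. Therefore the treewidth is 3.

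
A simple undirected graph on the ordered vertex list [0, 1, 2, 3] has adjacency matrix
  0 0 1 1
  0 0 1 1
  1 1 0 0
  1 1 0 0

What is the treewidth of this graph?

A width-2 tree decomposition is:
Bags: B1 = {0, 1, 3}  B2 = {0, 1, 2}
Tree: B1–B2
The largest bag has 3 vertices, giving width 2; this decomposition certifies tw(G) ≤ 2. Since 1–3–0–2–1 is a cycle in G, G is not acyclic. Forests are exactly the graphs of treewidth ≤ 1, so tw(G) ≥ 2. Combining the bounds, tw(G) = 2.

2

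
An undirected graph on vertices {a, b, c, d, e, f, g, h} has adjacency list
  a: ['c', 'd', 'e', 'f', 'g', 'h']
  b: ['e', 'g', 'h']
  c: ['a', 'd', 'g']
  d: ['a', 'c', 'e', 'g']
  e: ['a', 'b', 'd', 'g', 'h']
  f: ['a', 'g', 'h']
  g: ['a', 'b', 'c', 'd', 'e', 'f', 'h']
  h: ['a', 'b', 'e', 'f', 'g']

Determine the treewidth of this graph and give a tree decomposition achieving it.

Treewidth 3.
One such decomposition:
Bags: B1 = {a, d, e, g}  B2 = {a, e, g, h}  B3 = {a, c, d, g}  B4 = {a, f, g, h}  B5 = {b, e, g, h}
Tree: B1–B2, B1–B3, B2–B4, B2–B5

Every bag has size at most 4, so the width is 4 − 1 = 3 and tw(G) ≤ 3. On the other hand G contains the 4-clique {a, d, e, g}. A clique must lie in a single bag of any decomposition, so no decomposition can have width below 3. Therefore the treewidth is 3.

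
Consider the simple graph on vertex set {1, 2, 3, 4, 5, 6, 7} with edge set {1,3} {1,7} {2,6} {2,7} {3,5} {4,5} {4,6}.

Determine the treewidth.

2

A width-2 tree decomposition is:
Bags: B1 = {1, 2, 7}  B2 = {1, 2, 6}  B3 = {1, 4, 6}  B4 = {1, 4, 5}  B5 = {1, 3, 5}
Tree: B1–B2, B2–B3, B3–B4, B4–B5
Each bag holds 3 vertices, so the decomposition has width 2, which upper-bounds the treewidth. For the lower bound, G contains the cycle 1–7–2–6–4–5–3–1, so G is not a forest; only forests have treewidth ≤ 1, hence tw(G) ≥ 2. Therefore the treewidth is 2.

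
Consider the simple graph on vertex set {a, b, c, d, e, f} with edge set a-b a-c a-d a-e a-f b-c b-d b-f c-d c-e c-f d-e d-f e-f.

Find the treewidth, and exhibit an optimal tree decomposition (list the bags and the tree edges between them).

Treewidth 4.
Bags: B1 = {a, c, d, e, f}  B2 = {a, b, c, d, f}
Tree: B1–B2

Each bag holds 5 vertices, so the decomposition has width 4, which upper-bounds the treewidth. For the lower bound, the 5 vertices {a, c, d, e, f} are pairwise adjacent, and any tree decomposition puts a clique entirely inside one bag — forcing width ≥ 4. The upper and lower bounds meet at 4, so that is the treewidth.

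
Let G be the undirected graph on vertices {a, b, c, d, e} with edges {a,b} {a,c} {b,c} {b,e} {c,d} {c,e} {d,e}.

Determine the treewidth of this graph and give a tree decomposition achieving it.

Treewidth 2.
One such decomposition:
Bags: B1 = {b, c, e}  B2 = {a, b, c}  B3 = {c, d, e}
Tree: B1–B2, B1–B3

Each bag holds 3 vertices, so the decomposition has width 2, which upper-bounds the treewidth. For the lower bound, the 3 vertices {c, d, e} are pairwise adjacent, and any tree decomposition puts a clique entirely inside one bag — forcing width ≥ 2. Hence tw(G) = 2 exactly.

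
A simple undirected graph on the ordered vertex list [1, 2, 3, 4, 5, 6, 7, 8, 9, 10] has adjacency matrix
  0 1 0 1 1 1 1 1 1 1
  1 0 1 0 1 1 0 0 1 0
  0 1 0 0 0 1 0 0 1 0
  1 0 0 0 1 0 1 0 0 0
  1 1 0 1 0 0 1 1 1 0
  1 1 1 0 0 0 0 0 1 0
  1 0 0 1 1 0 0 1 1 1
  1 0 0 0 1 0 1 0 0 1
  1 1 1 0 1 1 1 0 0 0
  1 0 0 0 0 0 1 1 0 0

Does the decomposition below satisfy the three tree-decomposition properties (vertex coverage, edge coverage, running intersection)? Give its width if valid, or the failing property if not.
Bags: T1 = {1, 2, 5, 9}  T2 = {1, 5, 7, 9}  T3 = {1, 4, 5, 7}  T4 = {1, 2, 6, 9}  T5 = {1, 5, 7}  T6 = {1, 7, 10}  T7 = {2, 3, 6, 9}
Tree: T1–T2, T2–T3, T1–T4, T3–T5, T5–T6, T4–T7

No — vertex 8 appears in no bag.

A tree decomposition must satisfy three properties: every vertex lies in some bag; for every edge, both endpoints lie together in some bag; and for every vertex, the bags containing it form a connected subtree. Here vertex 8 appears in no bag, so the decomposition is invalid.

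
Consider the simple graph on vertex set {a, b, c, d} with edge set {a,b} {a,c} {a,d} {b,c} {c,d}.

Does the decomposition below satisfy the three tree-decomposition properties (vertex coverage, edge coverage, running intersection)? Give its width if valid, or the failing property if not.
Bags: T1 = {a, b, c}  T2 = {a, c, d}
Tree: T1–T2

Every vertex of G appears in some bag (union = {a, b, c, d}); every edge is covered by a bag; and for each vertex v the set of bags containing v is connected in the bag tree. The decomposition is therefore valid. The largest bag has 3 vertices, so the width is 2.

Yes; width 2.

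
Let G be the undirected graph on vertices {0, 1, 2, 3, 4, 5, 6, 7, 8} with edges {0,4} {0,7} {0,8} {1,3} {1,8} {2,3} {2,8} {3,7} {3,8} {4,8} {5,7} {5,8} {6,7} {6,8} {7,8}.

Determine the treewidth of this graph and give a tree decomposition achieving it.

Treewidth 2.
Bags: B1 = {3, 7, 8}  B2 = {2, 3, 8}  B3 = {5, 7, 8}  B4 = {1, 3, 8}  B5 = {0, 7, 8}  B6 = {6, 7, 8}  B7 = {0, 4, 8}
Tree: B1–B2, B1–B3, B2–B4, B3–B5, B1–B6, B5–B7

The largest bag has 3 vertices, giving width 2; this decomposition certifies tw(G) ≤ 2. For the lower bound, the 3 vertices {1, 3, 8} are pairwise adjacent, and any tree decomposition puts a clique entirely inside one bag — forcing width ≥ 2. Combining the bounds, tw(G) = 2.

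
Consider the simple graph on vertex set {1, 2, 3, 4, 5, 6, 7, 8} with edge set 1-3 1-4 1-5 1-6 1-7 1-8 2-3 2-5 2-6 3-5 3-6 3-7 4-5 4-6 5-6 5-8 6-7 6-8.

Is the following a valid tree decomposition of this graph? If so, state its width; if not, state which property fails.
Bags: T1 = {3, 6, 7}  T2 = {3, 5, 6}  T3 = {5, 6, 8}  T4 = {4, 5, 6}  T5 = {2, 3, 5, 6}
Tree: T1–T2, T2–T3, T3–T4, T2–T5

No — vertex 1 appears in no bag.

A tree decomposition must satisfy three properties: every vertex lies in some bag; for every edge, both endpoints lie together in some bag; and for every vertex, the bags containing it form a connected subtree. Here vertex 1 appears in no bag, so the decomposition is invalid.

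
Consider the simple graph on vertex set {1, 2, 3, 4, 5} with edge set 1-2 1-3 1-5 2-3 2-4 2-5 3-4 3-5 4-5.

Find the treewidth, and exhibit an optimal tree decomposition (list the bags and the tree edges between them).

The largest bag has 4 vertices, giving width 3; this decomposition certifies tw(G) ≤ 3. Conversely, {1, 2, 3, 5} is a clique of size 4, and the vertices of any clique must share a bag in every tree decomposition; so some bag has ≥ 4 vertices and tw(G) ≥ 3. Combining the bounds, tw(G) = 3.

Treewidth 3.
One optimal decomposition is:
Bags: B1 = {1, 2, 3, 5}  B2 = {2, 3, 4, 5}
Tree: B1–B2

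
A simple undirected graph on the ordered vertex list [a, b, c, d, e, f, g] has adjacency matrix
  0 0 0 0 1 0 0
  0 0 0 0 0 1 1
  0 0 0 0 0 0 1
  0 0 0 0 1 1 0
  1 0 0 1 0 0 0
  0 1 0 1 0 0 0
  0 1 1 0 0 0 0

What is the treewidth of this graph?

A width-1 tree decomposition is:
Bags: B1 = {c, g}  B2 = {b, g}  B3 = {b, f}  B4 = {d, f}  B5 = {d, e}  B6 = {a, e}
Tree: B1–B2, B2–B3, B3–B4, B4–B5, B5–B6
The largest bag has 2 vertices, giving width 1; this decomposition certifies tw(G) ≤ 1. Any graph with an edge has treewidth ≥ 1, and G has the edge c–g. The upper and lower bounds meet at 1, so that is the treewidth.

1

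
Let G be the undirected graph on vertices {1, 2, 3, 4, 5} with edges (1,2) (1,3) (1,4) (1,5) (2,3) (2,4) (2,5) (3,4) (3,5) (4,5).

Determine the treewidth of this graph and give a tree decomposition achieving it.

Treewidth 4.
One optimal decomposition is:
Bags: B1 = {1, 2, 3, 4, 5}
Tree: (single bag)

A single bag containing all 5 vertices is trivially a valid decomposition of width 4. Conversely, {1, 2, 3, 4, 5} is a clique of size 5, and the vertices of any clique must share a bag in every tree decomposition; so some bag has ≥ 5 vertices and tw(G) ≥ 4. Therefore the treewidth is 4.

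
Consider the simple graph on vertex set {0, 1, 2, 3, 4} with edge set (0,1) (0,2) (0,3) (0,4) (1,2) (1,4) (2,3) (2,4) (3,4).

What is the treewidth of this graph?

3

A width-3 tree decomposition is:
Bags: B1 = {0, 1, 2, 4}  B2 = {0, 2, 3, 4}
Tree: B1–B2
Each bag holds 4 vertices, so the decomposition has width 3, which upper-bounds the treewidth. On the other hand G contains the 4-clique {0, 1, 2, 4}. A clique must lie in a single bag of any decomposition, so no decomposition can have width below 3. Hence tw(G) = 3 exactly.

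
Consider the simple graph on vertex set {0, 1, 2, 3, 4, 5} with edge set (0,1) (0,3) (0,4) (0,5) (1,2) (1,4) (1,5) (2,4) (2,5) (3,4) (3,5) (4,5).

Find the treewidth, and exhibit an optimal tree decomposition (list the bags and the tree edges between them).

Treewidth 3.
Bags: B1 = {0, 1, 4, 5}  B2 = {0, 3, 4, 5}  B3 = {1, 2, 4, 5}
Tree: B1–B2, B1–B3

Each bag holds 4 vertices, so the decomposition has width 3, which upper-bounds the treewidth. Conversely, {0, 1, 4, 5} is a clique of size 4, and the vertices of any clique must share a bag in every tree decomposition; so some bag has ≥ 4 vertices and tw(G) ≥ 3. The upper and lower bounds meet at 3, so that is the treewidth.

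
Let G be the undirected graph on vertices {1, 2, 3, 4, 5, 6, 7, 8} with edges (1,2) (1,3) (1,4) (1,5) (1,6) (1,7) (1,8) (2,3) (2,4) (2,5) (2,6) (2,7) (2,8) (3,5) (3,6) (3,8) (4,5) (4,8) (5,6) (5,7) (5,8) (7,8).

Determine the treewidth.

4

A width-4 tree decomposition is:
Bags: B1 = {1, 2, 3, 5, 8}  B2 = {1, 2, 5, 7, 8}  B3 = {1, 2, 4, 5, 8}  B4 = {1, 2, 3, 5, 6}
Tree: B1–B2, B2–B3, B1–B4
Each bag holds 5 vertices, so the decomposition has width 4, which upper-bounds the treewidth. On the other hand G contains the 5-clique {1, 2, 3, 5, 8}. A clique must lie in a single bag of any decomposition, so no decomposition can have width below 4. Combining the bounds, tw(G) = 4.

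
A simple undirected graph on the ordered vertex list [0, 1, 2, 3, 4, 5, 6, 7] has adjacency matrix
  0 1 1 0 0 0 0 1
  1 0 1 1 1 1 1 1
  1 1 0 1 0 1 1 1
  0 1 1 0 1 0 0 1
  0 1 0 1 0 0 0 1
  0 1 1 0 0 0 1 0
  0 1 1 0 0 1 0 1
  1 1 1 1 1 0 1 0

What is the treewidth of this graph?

3

A width-3 tree decomposition is:
Bags: B1 = {1, 2, 3, 7}  B2 = {1, 2, 6, 7}  B3 = {1, 2, 5, 6}  B4 = {0, 1, 2, 7}  B5 = {1, 3, 4, 7}
Tree: B1–B2, B2–B3, B1–B4, B1–B5
The largest bag has 4 vertices, giving width 3; this decomposition certifies tw(G) ≤ 3. Conversely, {1, 2, 5, 6} is a clique of size 4, and the vertices of any clique must share a bag in every tree decomposition; so some bag has ≥ 4 vertices and tw(G) ≥ 3. Hence tw(G) = 3 exactly.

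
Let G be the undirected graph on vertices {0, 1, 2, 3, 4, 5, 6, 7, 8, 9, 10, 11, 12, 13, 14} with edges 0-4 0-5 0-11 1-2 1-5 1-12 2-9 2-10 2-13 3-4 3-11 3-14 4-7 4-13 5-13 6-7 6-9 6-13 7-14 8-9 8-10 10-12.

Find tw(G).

3

A width-3 tree decomposition is:
Bags: B1 = {1, 8, 10, 12}  B2 = {1, 2, 8, 10}  B3 = {1, 2, 8, 9}  B4 = {1, 2, 5, 9}  B5 = {2, 5, 9, 13}  B6 = {5, 6, 9, 13}  B7 = {0, 5, 6, 13}  B8 = {0, 4, 6, 13}  B9 = {0, 4, 6, 7}  B10 = {0, 4, 7, 11}  B11 = {3, 4, 7, 11}  B12 = {3, 7, 11, 14}
Tree: B1–B2, B2–B3, B3–B4, B4–B5, B5–B6, B6–B7, B7–B8, B8–B9, B9–B10, B10–B11, B11–B12
Every bag has size at most 4, so the width is 4 − 1 = 3 and tw(G) ≤ 3. For the lower bound: the 4 vertex sets {8,10,12}, {1}, {2}, {5,6,9,13} are disjoint, each induces a connected subgraph, and every pair is joined by at least one edge of G. Contracting each set to a single vertex therefore yields K_{4} as a minor, and since treewidth is minor-monotone, tw(G) ≥ tw(K_{4}) = 3. Combining the bounds, tw(G) = 3.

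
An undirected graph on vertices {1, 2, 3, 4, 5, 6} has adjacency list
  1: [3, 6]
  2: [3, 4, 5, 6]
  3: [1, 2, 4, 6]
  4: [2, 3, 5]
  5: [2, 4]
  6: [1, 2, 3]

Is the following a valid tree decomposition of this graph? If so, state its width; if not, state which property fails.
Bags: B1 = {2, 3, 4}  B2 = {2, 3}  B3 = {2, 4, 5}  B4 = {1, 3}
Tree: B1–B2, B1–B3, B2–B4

No — vertex 6 appears in no bag.

A tree decomposition must satisfy three properties: every vertex lies in some bag; for every edge, both endpoints lie together in some bag; and for every vertex, the bags containing it form a connected subtree. Here vertex 6 appears in no bag, so the decomposition is invalid.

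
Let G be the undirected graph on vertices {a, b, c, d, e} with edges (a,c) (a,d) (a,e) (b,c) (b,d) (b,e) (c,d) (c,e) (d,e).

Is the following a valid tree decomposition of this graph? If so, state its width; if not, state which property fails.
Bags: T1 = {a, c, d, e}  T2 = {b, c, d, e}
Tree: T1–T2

Yes; width 3.

Vertex coverage: the bags together contain {a, b, c, d, e}, the full vertex set. Edge coverage: each edge of G has both endpoints in at least one bag. Running intersection: for every vertex, the bags containing it form a connected subtree. All three properties hold, so this is a valid tree decomposition of width max|bag| − 1 = 3, and hence tw(G) ≤ 3.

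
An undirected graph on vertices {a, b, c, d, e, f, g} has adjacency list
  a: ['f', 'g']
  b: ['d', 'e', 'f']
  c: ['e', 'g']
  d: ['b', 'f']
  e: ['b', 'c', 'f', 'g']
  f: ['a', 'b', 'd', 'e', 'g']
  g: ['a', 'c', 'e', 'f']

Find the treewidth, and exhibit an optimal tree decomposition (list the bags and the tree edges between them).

Treewidth 2.
Bags: B1 = {e, f, g}  B2 = {b, e, f}  B3 = {a, f, g}  B4 = {b, d, f}  B5 = {c, e, g}
Tree: B1–B2, B1–B3, B2–B4, B1–B5

The largest bag has 3 vertices, giving width 2; this decomposition certifies tw(G) ≤ 2. For the lower bound, the 3 vertices {c, e, g} are pairwise adjacent, and any tree decomposition puts a clique entirely inside one bag — forcing width ≥ 2. Hence tw(G) = 2 exactly.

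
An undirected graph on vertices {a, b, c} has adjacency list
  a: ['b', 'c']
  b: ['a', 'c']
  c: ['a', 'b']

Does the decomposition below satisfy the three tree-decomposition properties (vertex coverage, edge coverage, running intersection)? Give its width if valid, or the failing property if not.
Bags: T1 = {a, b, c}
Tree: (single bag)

Yes; width 2.

Every vertex of G appears in some bag (union = {a, b, c}); every edge is covered by a bag; and for each vertex v the set of bags containing v is connected in the bag tree. The decomposition is therefore valid. The largest bag has 3 vertices, so the width is 2.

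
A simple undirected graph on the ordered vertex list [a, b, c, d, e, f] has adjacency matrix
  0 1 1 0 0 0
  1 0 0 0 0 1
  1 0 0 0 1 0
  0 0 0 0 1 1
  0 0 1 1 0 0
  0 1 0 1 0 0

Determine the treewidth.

A width-2 tree decomposition is:
Bags: B1 = {c, d, e}  B2 = {a, c, d}  B3 = {a, b, d}  B4 = {b, d, f}
Tree: B1–B2, B2–B3, B3–B4
The largest bag has 3 vertices, giving width 2; this decomposition certifies tw(G) ≤ 2. The edges d–e–c–a–b–f–d form a cycle, so G is not a tree and its treewidth is at least 2. Therefore the treewidth is 2.

2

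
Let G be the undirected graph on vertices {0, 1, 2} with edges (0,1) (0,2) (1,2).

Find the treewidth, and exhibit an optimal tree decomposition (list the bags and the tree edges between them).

Treewidth 2.
One optimal decomposition is:
Bags: B1 = {0, 1, 2}
Tree: (single bag)

With just one bag of size 3, the width is 3 − 1 = 2, so tw(G) ≤ 2. For the lower bound, the 3 vertices {0, 1, 2} are pairwise adjacent, and any tree decomposition puts a clique entirely inside one bag — forcing width ≥ 2. Hence tw(G) = 2 exactly.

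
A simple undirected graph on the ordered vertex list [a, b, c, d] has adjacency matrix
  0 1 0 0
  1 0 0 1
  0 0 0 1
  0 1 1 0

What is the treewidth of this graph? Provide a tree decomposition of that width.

The largest bag has 2 vertices, giving width 1; this decomposition certifies tw(G) ≤ 1. Since G has at least one edge (e.g. c–d), it is not an edgeless graph, so tw(G) ≥ 1. Combining the bounds, tw(G) = 1.

Treewidth 1.
One such decomposition:
Bags: B1 = {c, d}  B2 = {b, d}  B3 = {a, b}
Tree: B1–B2, B2–B3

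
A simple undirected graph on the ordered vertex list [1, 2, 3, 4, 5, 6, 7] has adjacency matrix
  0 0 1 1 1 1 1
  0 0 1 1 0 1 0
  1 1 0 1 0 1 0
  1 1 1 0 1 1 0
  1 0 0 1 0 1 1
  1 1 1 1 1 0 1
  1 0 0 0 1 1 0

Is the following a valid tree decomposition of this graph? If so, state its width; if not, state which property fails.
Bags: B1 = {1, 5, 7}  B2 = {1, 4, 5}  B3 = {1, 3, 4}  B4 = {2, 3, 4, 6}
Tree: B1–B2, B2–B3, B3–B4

A tree decomposition must satisfy three properties: every vertex lies in some bag; for every edge, both endpoints lie together in some bag; and for every vertex, the bags containing it form a connected subtree. Here edge (7,6) lies in no bag, so the decomposition is invalid.

No — edge (7,6) lies in no bag.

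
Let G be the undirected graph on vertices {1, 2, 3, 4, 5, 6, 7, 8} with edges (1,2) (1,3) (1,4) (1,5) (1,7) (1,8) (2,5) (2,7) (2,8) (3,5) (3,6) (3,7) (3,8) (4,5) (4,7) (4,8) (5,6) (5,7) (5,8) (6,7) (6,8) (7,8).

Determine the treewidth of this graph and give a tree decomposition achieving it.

Treewidth 4.
Bags: B1 = {1, 3, 5, 7, 8}  B2 = {1, 4, 5, 7, 8}  B3 = {3, 5, 6, 7, 8}  B4 = {1, 2, 5, 7, 8}
Tree: B1–B2, B1–B3, B2–B4

Every bag has size at most 5, so the width is 5 − 1 = 4 and tw(G) ≤ 4. On the other hand G contains the 5-clique {1, 2, 5, 7, 8}. A clique must lie in a single bag of any decomposition, so no decomposition can have width below 4. Combining the bounds, tw(G) = 4.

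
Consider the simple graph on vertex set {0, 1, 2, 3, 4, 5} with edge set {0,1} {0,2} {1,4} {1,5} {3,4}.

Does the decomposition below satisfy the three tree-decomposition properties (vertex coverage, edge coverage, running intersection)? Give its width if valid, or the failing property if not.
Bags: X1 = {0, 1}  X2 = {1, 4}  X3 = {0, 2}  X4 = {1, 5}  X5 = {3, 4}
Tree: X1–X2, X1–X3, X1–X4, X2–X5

Yes; width 1.

Vertex coverage: the bags together contain {0, 1, 2, 3, 4, 5}, the full vertex set. Edge coverage: each edge of G has both endpoints in at least one bag. Running intersection: for every vertex, the bags containing it form a connected subtree. All three properties hold, so this is a valid tree decomposition of width max|bag| − 1 = 1, and hence tw(G) ≤ 1.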